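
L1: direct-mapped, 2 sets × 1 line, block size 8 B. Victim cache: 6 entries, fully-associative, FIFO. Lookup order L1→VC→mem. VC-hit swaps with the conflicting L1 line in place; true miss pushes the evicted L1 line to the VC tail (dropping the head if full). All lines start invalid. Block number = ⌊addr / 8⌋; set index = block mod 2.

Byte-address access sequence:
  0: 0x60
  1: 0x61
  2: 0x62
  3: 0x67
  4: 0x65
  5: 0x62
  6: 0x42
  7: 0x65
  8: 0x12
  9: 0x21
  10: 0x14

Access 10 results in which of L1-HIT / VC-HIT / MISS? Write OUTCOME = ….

OUTCOME = VC-HIT

  [0] addr=0x60 blk=12 s=0: MISS | VC []
  [1] addr=0x61 blk=12 s=0: L1-HIT | VC []
  [2] addr=0x62 blk=12 s=0: L1-HIT | VC []
  [3] addr=0x67 blk=12 s=0: L1-HIT | VC []
  [4] addr=0x65 blk=12 s=0: L1-HIT | VC []
  [5] addr=0x62 blk=12 s=0: L1-HIT | VC []
  [6] addr=0x42 blk=8 s=0: MISS | VC [12]
  [7] addr=0x65 blk=12 s=0: VC-HIT | VC [8]
  [8] addr=0x12 blk=2 s=0: MISS | VC [8, 12]
  [9] addr=0x21 blk=4 s=0: MISS | VC [8, 12, 2]
  [10] addr=0x14 blk=2 s=0: VC-HIT | VC [8, 12, 4]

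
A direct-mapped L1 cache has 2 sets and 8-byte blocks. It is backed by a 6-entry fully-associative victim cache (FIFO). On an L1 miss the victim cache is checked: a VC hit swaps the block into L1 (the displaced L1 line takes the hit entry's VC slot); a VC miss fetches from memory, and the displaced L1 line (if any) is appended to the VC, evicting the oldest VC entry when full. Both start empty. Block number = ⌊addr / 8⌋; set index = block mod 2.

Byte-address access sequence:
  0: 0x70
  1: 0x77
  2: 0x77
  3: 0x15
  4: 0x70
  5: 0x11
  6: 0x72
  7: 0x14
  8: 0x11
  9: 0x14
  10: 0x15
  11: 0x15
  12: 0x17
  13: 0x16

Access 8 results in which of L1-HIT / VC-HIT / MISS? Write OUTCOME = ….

OUTCOME = L1-HIT

0: 0x70 (blk 14, set 0) → MISS  vc=[]
1: 0x77 (blk 14, set 0) → L1-HIT  vc=[]
2: 0x77 (blk 14, set 0) → L1-HIT  vc=[]
3: 0x15 (blk 2, set 0) → MISS  vc=[14]
4: 0x70 (blk 14, set 0) → VC-HIT  vc=[2]
5: 0x11 (blk 2, set 0) → VC-HIT  vc=[14]
6: 0x72 (blk 14, set 0) → VC-HIT  vc=[2]
7: 0x14 (blk 2, set 0) → VC-HIT  vc=[14]
8: 0x11 (blk 2, set 0) → L1-HIT  vc=[14]
9: 0x14 (blk 2, set 0) → L1-HIT  vc=[14]
10: 0x15 (blk 2, set 0) → L1-HIT  vc=[14]
11: 0x15 (blk 2, set 0) → L1-HIT  vc=[14]
12: 0x17 (blk 2, set 0) → L1-HIT  vc=[14]
13: 0x16 (blk 2, set 0) → L1-HIT  vc=[14]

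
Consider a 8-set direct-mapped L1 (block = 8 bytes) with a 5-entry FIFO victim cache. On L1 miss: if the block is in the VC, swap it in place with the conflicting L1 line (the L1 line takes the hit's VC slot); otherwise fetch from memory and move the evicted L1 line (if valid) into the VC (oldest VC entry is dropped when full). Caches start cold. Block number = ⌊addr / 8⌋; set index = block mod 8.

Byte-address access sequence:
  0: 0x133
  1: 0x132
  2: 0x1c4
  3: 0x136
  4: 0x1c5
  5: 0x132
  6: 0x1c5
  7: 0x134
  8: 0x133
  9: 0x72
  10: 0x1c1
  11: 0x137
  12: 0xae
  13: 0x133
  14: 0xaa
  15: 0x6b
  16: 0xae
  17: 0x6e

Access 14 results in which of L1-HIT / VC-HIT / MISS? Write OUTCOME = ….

  [0] addr=0x133 blk=38 s=6: MISS | VC []
  [1] addr=0x132 blk=38 s=6: L1-HIT | VC []
  [2] addr=0x1c4 blk=56 s=0: MISS | VC []
  [3] addr=0x136 blk=38 s=6: L1-HIT | VC []
  [4] addr=0x1c5 blk=56 s=0: L1-HIT | VC []
  [5] addr=0x132 blk=38 s=6: L1-HIT | VC []
  [6] addr=0x1c5 blk=56 s=0: L1-HIT | VC []
  [7] addr=0x134 blk=38 s=6: L1-HIT | VC []
  [8] addr=0x133 blk=38 s=6: L1-HIT | VC []
  [9] addr=0x72 blk=14 s=6: MISS | VC [38]
  [10] addr=0x1c1 blk=56 s=0: L1-HIT | VC [38]
  [11] addr=0x137 blk=38 s=6: VC-HIT | VC [14]
  [12] addr=0xae blk=21 s=5: MISS | VC [14]
  [13] addr=0x133 blk=38 s=6: L1-HIT | VC [14]
  [14] addr=0xaa blk=21 s=5: L1-HIT | VC [14]
  [15] addr=0x6b blk=13 s=5: MISS | VC [14, 21]
  [16] addr=0xae blk=21 s=5: VC-HIT | VC [14, 13]
  [17] addr=0x6e blk=13 s=5: VC-HIT | VC [14, 21]

OUTCOME = L1-HIT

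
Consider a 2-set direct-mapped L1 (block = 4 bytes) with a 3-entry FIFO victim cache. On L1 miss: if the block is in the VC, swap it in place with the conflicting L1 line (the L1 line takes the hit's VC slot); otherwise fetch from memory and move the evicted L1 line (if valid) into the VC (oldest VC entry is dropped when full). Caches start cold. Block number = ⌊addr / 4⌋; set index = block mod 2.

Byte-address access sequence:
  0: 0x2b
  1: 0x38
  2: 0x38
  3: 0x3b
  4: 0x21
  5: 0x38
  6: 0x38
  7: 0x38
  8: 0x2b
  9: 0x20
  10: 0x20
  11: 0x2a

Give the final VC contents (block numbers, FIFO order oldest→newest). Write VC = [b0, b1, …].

VC = [14, 8]

0: 0x2b (blk 10, set 0) → MISS  vc=[]
1: 0x38 (blk 14, set 0) → MISS  vc=[10]
2: 0x38 (blk 14, set 0) → L1-HIT  vc=[10]
3: 0x3b (blk 14, set 0) → L1-HIT  vc=[10]
4: 0x21 (blk 8, set 0) → MISS  vc=[10, 14]
5: 0x38 (blk 14, set 0) → VC-HIT  vc=[10, 8]
6: 0x38 (blk 14, set 0) → L1-HIT  vc=[10, 8]
7: 0x38 (blk 14, set 0) → L1-HIT  vc=[10, 8]
8: 0x2b (blk 10, set 0) → VC-HIT  vc=[14, 8]
9: 0x20 (blk 8, set 0) → VC-HIT  vc=[14, 10]
10: 0x20 (blk 8, set 0) → L1-HIT  vc=[14, 10]
11: 0x2a (blk 10, set 0) → VC-HIT  vc=[14, 8]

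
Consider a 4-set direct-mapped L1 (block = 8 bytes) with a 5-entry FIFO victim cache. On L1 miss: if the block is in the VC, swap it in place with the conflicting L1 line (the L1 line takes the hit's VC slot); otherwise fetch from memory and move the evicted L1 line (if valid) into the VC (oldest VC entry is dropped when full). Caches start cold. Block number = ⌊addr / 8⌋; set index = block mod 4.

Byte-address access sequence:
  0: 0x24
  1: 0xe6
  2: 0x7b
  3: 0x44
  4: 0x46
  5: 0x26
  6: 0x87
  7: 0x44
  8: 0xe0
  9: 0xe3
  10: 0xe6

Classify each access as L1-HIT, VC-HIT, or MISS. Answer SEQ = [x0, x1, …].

#0 0x24→b4/s0 MISS; vc=[]
#1 0xe6→b28/s0 MISS; vc=[4]
#2 0x7b→b15/s3 MISS; vc=[4]
#3 0x44→b8/s0 MISS; vc=[4,28]
#4 0x46→b8/s0 L1-HIT; vc=[4,28]
#5 0x26→b4/s0 VC-HIT; vc=[8,28]
#6 0x87→b16/s0 MISS; vc=[8,28,4]
#7 0x44→b8/s0 VC-HIT; vc=[16,28,4]
#8 0xe0→b28/s0 VC-HIT; vc=[16,8,4]
#9 0xe3→b28/s0 L1-HIT; vc=[16,8,4]
#10 0xe6→b28/s0 L1-HIT; vc=[16,8,4]

SEQ = [MISS, MISS, MISS, MISS, L1-HIT, VC-HIT, MISS, VC-HIT, VC-HIT, L1-HIT, L1-HIT]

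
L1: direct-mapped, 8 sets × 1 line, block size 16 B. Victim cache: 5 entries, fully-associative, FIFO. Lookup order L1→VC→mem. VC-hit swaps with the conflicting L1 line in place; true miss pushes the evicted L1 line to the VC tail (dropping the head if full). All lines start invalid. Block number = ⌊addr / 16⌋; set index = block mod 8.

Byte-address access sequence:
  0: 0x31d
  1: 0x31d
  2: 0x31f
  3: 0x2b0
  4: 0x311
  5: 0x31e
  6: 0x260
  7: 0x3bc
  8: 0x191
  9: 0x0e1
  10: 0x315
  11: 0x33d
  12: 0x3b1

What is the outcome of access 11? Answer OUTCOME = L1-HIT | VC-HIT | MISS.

OUTCOME = MISS

  [0] addr=0x31d blk=49 s=1: MISS | VC []
  [1] addr=0x31d blk=49 s=1: L1-HIT | VC []
  [2] addr=0x31f blk=49 s=1: L1-HIT | VC []
  [3] addr=0x2b0 blk=43 s=3: MISS | VC []
  [4] addr=0x311 blk=49 s=1: L1-HIT | VC []
  [5] addr=0x31e blk=49 s=1: L1-HIT | VC []
  [6] addr=0x260 blk=38 s=6: MISS | VC []
  [7] addr=0x3bc blk=59 s=3: MISS | VC [43]
  [8] addr=0x191 blk=25 s=1: MISS | VC [43, 49]
  [9] addr=0xe1 blk=14 s=6: MISS | VC [43, 49, 38]
  [10] addr=0x315 blk=49 s=1: VC-HIT | VC [43, 25, 38]
  [11] addr=0x33d blk=51 s=3: MISS | VC [43, 25, 38, 59]
  [12] addr=0x3b1 blk=59 s=3: VC-HIT | VC [43, 25, 38, 51]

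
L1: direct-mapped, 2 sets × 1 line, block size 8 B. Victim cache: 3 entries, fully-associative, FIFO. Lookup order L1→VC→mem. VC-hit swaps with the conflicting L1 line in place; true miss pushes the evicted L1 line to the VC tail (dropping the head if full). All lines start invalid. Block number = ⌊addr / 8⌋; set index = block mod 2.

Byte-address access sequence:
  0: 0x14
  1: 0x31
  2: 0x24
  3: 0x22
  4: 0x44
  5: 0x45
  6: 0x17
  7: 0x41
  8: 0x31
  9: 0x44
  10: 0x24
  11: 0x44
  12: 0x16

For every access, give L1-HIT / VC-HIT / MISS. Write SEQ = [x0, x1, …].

#0 0x14→b2/s0 MISS; vc=[]
#1 0x31→b6/s0 MISS; vc=[2]
#2 0x24→b4/s0 MISS; vc=[2,6]
#3 0x22→b4/s0 L1-HIT; vc=[2,6]
#4 0x44→b8/s0 MISS; vc=[2,6,4]
#5 0x45→b8/s0 L1-HIT; vc=[2,6,4]
#6 0x17→b2/s0 VC-HIT; vc=[8,6,4]
#7 0x41→b8/s0 VC-HIT; vc=[2,6,4]
#8 0x31→b6/s0 VC-HIT; vc=[2,8,4]
#9 0x44→b8/s0 VC-HIT; vc=[2,6,4]
#10 0x24→b4/s0 VC-HIT; vc=[2,6,8]
#11 0x44→b8/s0 VC-HIT; vc=[2,6,4]
#12 0x16→b2/s0 VC-HIT; vc=[8,6,4]

SEQ = [MISS, MISS, MISS, L1-HIT, MISS, L1-HIT, VC-HIT, VC-HIT, VC-HIT, VC-HIT, VC-HIT, VC-HIT, VC-HIT]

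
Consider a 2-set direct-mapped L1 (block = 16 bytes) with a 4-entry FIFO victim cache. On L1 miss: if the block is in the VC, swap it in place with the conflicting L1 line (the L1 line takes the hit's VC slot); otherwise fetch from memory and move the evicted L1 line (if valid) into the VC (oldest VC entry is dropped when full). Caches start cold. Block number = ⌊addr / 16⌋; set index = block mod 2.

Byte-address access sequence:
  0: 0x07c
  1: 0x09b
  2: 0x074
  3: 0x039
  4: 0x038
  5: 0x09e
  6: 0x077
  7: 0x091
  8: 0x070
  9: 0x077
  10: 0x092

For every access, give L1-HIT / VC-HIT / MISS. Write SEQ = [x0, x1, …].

  [0] addr=0x7c blk=7 s=1: MISS | VC []
  [1] addr=0x9b blk=9 s=1: MISS | VC [7]
  [2] addr=0x74 blk=7 s=1: VC-HIT | VC [9]
  [3] addr=0x39 blk=3 s=1: MISS | VC [9, 7]
  [4] addr=0x38 blk=3 s=1: L1-HIT | VC [9, 7]
  [5] addr=0x9e blk=9 s=1: VC-HIT | VC [3, 7]
  [6] addr=0x77 blk=7 s=1: VC-HIT | VC [3, 9]
  [7] addr=0x91 blk=9 s=1: VC-HIT | VC [3, 7]
  [8] addr=0x70 blk=7 s=1: VC-HIT | VC [3, 9]
  [9] addr=0x77 blk=7 s=1: L1-HIT | VC [3, 9]
  [10] addr=0x92 blk=9 s=1: VC-HIT | VC [3, 7]

SEQ = [MISS, MISS, VC-HIT, MISS, L1-HIT, VC-HIT, VC-HIT, VC-HIT, VC-HIT, L1-HIT, VC-HIT]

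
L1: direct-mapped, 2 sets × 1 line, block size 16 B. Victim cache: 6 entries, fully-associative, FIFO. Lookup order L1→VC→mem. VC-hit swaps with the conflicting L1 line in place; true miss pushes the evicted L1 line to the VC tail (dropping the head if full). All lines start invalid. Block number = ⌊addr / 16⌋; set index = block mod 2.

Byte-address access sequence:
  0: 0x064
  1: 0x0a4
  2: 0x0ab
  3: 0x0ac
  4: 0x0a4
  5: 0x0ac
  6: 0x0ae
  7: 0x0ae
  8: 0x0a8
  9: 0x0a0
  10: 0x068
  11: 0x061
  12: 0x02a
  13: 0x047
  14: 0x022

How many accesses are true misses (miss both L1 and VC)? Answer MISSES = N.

MISSES = 4

#0 0x64→b6/s0 MISS; vc=[]
#1 0xa4→b10/s0 MISS; vc=[6]
#2 0xab→b10/s0 L1-HIT; vc=[6]
#3 0xac→b10/s0 L1-HIT; vc=[6]
#4 0xa4→b10/s0 L1-HIT; vc=[6]
#5 0xac→b10/s0 L1-HIT; vc=[6]
#6 0xae→b10/s0 L1-HIT; vc=[6]
#7 0xae→b10/s0 L1-HIT; vc=[6]
#8 0xa8→b10/s0 L1-HIT; vc=[6]
#9 0xa0→b10/s0 L1-HIT; vc=[6]
#10 0x68→b6/s0 VC-HIT; vc=[10]
#11 0x61→b6/s0 L1-HIT; vc=[10]
#12 0x2a→b2/s0 MISS; vc=[10,6]
#13 0x47→b4/s0 MISS; vc=[10,6,2]
#14 0x22→b2/s0 VC-HIT; vc=[10,6,4]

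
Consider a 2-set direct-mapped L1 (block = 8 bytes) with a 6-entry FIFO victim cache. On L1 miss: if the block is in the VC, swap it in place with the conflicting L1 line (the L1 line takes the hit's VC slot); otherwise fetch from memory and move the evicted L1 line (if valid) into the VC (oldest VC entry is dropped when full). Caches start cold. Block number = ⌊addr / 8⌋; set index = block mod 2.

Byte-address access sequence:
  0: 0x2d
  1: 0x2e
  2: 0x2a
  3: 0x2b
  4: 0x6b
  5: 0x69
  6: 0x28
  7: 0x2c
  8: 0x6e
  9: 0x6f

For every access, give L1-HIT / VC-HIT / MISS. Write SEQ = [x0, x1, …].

#0 0x2d→b5/s1 MISS; vc=[]
#1 0x2e→b5/s1 L1-HIT; vc=[]
#2 0x2a→b5/s1 L1-HIT; vc=[]
#3 0x2b→b5/s1 L1-HIT; vc=[]
#4 0x6b→b13/s1 MISS; vc=[5]
#5 0x69→b13/s1 L1-HIT; vc=[5]
#6 0x28→b5/s1 VC-HIT; vc=[13]
#7 0x2c→b5/s1 L1-HIT; vc=[13]
#8 0x6e→b13/s1 VC-HIT; vc=[5]
#9 0x6f→b13/s1 L1-HIT; vc=[5]

SEQ = [MISS, L1-HIT, L1-HIT, L1-HIT, MISS, L1-HIT, VC-HIT, L1-HIT, VC-HIT, L1-HIT]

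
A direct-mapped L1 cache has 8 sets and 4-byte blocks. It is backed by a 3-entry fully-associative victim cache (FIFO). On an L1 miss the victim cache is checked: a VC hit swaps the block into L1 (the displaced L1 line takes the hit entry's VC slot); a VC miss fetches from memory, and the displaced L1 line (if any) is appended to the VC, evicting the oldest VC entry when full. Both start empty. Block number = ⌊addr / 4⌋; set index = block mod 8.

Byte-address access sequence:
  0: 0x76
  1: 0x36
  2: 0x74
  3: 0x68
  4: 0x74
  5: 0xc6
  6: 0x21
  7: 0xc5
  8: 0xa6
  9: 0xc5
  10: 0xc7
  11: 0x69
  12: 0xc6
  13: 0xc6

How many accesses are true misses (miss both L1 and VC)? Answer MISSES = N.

MISSES = 6

0: 0x76 (blk 29, set 5) → MISS  vc=[]
1: 0x36 (blk 13, set 5) → MISS  vc=[29]
2: 0x74 (blk 29, set 5) → VC-HIT  vc=[13]
3: 0x68 (blk 26, set 2) → MISS  vc=[13]
4: 0x74 (blk 29, set 5) → L1-HIT  vc=[13]
5: 0xc6 (blk 49, set 1) → MISS  vc=[13]
6: 0x21 (blk 8, set 0) → MISS  vc=[13]
7: 0xc5 (blk 49, set 1) → L1-HIT  vc=[13]
8: 0xa6 (blk 41, set 1) → MISS  vc=[13, 49]
9: 0xc5 (blk 49, set 1) → VC-HIT  vc=[13, 41]
10: 0xc7 (blk 49, set 1) → L1-HIT  vc=[13, 41]
11: 0x69 (blk 26, set 2) → L1-HIT  vc=[13, 41]
12: 0xc6 (blk 49, set 1) → L1-HIT  vc=[13, 41]
13: 0xc6 (blk 49, set 1) → L1-HIT  vc=[13, 41]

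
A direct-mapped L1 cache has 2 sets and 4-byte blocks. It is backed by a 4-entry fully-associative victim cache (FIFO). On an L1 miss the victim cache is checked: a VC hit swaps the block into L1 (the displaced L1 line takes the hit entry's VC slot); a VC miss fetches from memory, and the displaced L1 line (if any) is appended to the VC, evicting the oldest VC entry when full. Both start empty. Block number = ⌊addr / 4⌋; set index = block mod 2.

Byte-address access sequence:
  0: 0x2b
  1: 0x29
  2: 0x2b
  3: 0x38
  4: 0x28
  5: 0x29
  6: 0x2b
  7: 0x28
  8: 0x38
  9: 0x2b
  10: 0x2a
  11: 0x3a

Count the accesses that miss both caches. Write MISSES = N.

MISSES = 2

0: 0x2b (blk 10, set 0) → MISS  vc=[]
1: 0x29 (blk 10, set 0) → L1-HIT  vc=[]
2: 0x2b (blk 10, set 0) → L1-HIT  vc=[]
3: 0x38 (blk 14, set 0) → MISS  vc=[10]
4: 0x28 (blk 10, set 0) → VC-HIT  vc=[14]
5: 0x29 (blk 10, set 0) → L1-HIT  vc=[14]
6: 0x2b (blk 10, set 0) → L1-HIT  vc=[14]
7: 0x28 (blk 10, set 0) → L1-HIT  vc=[14]
8: 0x38 (blk 14, set 0) → VC-HIT  vc=[10]
9: 0x2b (blk 10, set 0) → VC-HIT  vc=[14]
10: 0x2a (blk 10, set 0) → L1-HIT  vc=[14]
11: 0x3a (blk 14, set 0) → VC-HIT  vc=[10]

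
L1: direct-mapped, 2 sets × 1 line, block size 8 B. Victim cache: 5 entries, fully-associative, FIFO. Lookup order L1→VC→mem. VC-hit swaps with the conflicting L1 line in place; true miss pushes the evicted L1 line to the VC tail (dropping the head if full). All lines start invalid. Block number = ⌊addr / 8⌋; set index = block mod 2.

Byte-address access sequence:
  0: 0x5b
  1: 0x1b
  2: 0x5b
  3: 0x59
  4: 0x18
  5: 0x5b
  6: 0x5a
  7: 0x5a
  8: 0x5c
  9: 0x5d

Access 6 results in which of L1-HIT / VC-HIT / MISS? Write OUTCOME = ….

OUTCOME = L1-HIT

  [0] addr=0x5b blk=11 s=1: MISS | VC []
  [1] addr=0x1b blk=3 s=1: MISS | VC [11]
  [2] addr=0x5b blk=11 s=1: VC-HIT | VC [3]
  [3] addr=0x59 blk=11 s=1: L1-HIT | VC [3]
  [4] addr=0x18 blk=3 s=1: VC-HIT | VC [11]
  [5] addr=0x5b blk=11 s=1: VC-HIT | VC [3]
  [6] addr=0x5a blk=11 s=1: L1-HIT | VC [3]
  [7] addr=0x5a blk=11 s=1: L1-HIT | VC [3]
  [8] addr=0x5c blk=11 s=1: L1-HIT | VC [3]
  [9] addr=0x5d blk=11 s=1: L1-HIT | VC [3]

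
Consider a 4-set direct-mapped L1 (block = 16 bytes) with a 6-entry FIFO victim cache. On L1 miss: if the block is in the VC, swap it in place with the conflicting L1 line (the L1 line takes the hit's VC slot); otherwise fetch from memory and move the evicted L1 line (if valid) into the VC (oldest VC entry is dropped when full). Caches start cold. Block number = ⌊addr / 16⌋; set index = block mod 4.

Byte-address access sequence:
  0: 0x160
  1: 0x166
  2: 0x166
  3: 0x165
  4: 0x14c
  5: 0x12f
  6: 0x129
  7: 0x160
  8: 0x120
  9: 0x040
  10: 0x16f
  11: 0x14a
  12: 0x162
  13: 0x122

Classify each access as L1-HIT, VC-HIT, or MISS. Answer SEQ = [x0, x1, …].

0: 0x160 (blk 22, set 2) → MISS  vc=[]
1: 0x166 (blk 22, set 2) → L1-HIT  vc=[]
2: 0x166 (blk 22, set 2) → L1-HIT  vc=[]
3: 0x165 (blk 22, set 2) → L1-HIT  vc=[]
4: 0x14c (blk 20, set 0) → MISS  vc=[]
5: 0x12f (blk 18, set 2) → MISS  vc=[22]
6: 0x129 (blk 18, set 2) → L1-HIT  vc=[22]
7: 0x160 (blk 22, set 2) → VC-HIT  vc=[18]
8: 0x120 (blk 18, set 2) → VC-HIT  vc=[22]
9: 0x40 (blk 4, set 0) → MISS  vc=[22, 20]
10: 0x16f (blk 22, set 2) → VC-HIT  vc=[18, 20]
11: 0x14a (blk 20, set 0) → VC-HIT  vc=[18, 4]
12: 0x162 (blk 22, set 2) → L1-HIT  vc=[18, 4]
13: 0x122 (blk 18, set 2) → VC-HIT  vc=[22, 4]

SEQ = [MISS, L1-HIT, L1-HIT, L1-HIT, MISS, MISS, L1-HIT, VC-HIT, VC-HIT, MISS, VC-HIT, VC-HIT, L1-HIT, VC-HIT]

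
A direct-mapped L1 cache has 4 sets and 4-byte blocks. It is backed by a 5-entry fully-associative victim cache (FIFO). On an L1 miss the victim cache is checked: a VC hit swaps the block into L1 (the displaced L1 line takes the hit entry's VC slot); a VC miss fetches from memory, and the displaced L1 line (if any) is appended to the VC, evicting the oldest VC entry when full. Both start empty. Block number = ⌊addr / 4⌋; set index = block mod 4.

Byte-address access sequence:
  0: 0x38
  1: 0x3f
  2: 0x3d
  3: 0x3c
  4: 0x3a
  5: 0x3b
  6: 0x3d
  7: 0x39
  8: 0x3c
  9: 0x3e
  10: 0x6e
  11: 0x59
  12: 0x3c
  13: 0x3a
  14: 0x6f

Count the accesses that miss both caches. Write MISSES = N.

0: 0x38 (blk 14, set 2) → MISS  vc=[]
1: 0x3f (blk 15, set 3) → MISS  vc=[]
2: 0x3d (blk 15, set 3) → L1-HIT  vc=[]
3: 0x3c (blk 15, set 3) → L1-HIT  vc=[]
4: 0x3a (blk 14, set 2) → L1-HIT  vc=[]
5: 0x3b (blk 14, set 2) → L1-HIT  vc=[]
6: 0x3d (blk 15, set 3) → L1-HIT  vc=[]
7: 0x39 (blk 14, set 2) → L1-HIT  vc=[]
8: 0x3c (blk 15, set 3) → L1-HIT  vc=[]
9: 0x3e (blk 15, set 3) → L1-HIT  vc=[]
10: 0x6e (blk 27, set 3) → MISS  vc=[15]
11: 0x59 (blk 22, set 2) → MISS  vc=[15, 14]
12: 0x3c (blk 15, set 3) → VC-HIT  vc=[27, 14]
13: 0x3a (blk 14, set 2) → VC-HIT  vc=[27, 22]
14: 0x6f (blk 27, set 3) → VC-HIT  vc=[15, 22]

MISSES = 4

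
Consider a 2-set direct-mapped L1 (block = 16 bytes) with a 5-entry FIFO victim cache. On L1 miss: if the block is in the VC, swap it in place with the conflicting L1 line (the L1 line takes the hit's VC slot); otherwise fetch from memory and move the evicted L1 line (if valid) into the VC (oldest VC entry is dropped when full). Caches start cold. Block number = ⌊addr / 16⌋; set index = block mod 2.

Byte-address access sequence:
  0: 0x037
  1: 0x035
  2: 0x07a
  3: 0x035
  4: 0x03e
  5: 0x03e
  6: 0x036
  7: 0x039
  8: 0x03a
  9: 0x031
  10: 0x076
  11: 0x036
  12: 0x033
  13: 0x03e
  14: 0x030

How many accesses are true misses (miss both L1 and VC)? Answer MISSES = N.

#0 0x37→b3/s1 MISS; vc=[]
#1 0x35→b3/s1 L1-HIT; vc=[]
#2 0x7a→b7/s1 MISS; vc=[3]
#3 0x35→b3/s1 VC-HIT; vc=[7]
#4 0x3e→b3/s1 L1-HIT; vc=[7]
#5 0x3e→b3/s1 L1-HIT; vc=[7]
#6 0x36→b3/s1 L1-HIT; vc=[7]
#7 0x39→b3/s1 L1-HIT; vc=[7]
#8 0x3a→b3/s1 L1-HIT; vc=[7]
#9 0x31→b3/s1 L1-HIT; vc=[7]
#10 0x76→b7/s1 VC-HIT; vc=[3]
#11 0x36→b3/s1 VC-HIT; vc=[7]
#12 0x33→b3/s1 L1-HIT; vc=[7]
#13 0x3e→b3/s1 L1-HIT; vc=[7]
#14 0x30→b3/s1 L1-HIT; vc=[7]

MISSES = 2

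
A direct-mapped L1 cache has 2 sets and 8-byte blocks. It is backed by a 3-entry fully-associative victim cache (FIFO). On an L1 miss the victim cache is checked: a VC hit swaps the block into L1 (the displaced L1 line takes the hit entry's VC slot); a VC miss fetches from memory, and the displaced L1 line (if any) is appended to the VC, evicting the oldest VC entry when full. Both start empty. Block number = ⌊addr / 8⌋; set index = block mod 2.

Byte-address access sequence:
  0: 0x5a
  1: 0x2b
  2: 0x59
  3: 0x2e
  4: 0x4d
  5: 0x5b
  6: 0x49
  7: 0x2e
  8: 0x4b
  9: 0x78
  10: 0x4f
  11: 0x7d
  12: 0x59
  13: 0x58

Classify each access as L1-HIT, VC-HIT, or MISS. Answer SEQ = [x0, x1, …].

SEQ = [MISS, MISS, VC-HIT, VC-HIT, MISS, VC-HIT, VC-HIT, VC-HIT, VC-HIT, MISS, VC-HIT, VC-HIT, VC-HIT, L1-HIT]

0: 0x5a (blk 11, set 1) → MISS  vc=[]
1: 0x2b (blk 5, set 1) → MISS  vc=[11]
2: 0x59 (blk 11, set 1) → VC-HIT  vc=[5]
3: 0x2e (blk 5, set 1) → VC-HIT  vc=[11]
4: 0x4d (blk 9, set 1) → MISS  vc=[11, 5]
5: 0x5b (blk 11, set 1) → VC-HIT  vc=[9, 5]
6: 0x49 (blk 9, set 1) → VC-HIT  vc=[11, 5]
7: 0x2e (blk 5, set 1) → VC-HIT  vc=[11, 9]
8: 0x4b (blk 9, set 1) → VC-HIT  vc=[11, 5]
9: 0x78 (blk 15, set 1) → MISS  vc=[11, 5, 9]
10: 0x4f (blk 9, set 1) → VC-HIT  vc=[11, 5, 15]
11: 0x7d (blk 15, set 1) → VC-HIT  vc=[11, 5, 9]
12: 0x59 (blk 11, set 1) → VC-HIT  vc=[15, 5, 9]
13: 0x58 (blk 11, set 1) → L1-HIT  vc=[15, 5, 9]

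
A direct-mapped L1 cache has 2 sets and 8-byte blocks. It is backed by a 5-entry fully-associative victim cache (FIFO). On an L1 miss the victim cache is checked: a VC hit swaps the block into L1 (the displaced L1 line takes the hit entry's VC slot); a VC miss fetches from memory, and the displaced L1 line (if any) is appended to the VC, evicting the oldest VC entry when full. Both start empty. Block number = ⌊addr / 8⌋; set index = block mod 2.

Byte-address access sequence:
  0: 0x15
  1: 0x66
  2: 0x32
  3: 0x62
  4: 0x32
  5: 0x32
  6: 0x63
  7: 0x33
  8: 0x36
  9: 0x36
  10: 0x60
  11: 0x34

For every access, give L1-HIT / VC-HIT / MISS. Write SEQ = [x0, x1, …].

SEQ = [MISS, MISS, MISS, VC-HIT, VC-HIT, L1-HIT, VC-HIT, VC-HIT, L1-HIT, L1-HIT, VC-HIT, VC-HIT]

#0 0x15→b2/s0 MISS; vc=[]
#1 0x66→b12/s0 MISS; vc=[2]
#2 0x32→b6/s0 MISS; vc=[2,12]
#3 0x62→b12/s0 VC-HIT; vc=[2,6]
#4 0x32→b6/s0 VC-HIT; vc=[2,12]
#5 0x32→b6/s0 L1-HIT; vc=[2,12]
#6 0x63→b12/s0 VC-HIT; vc=[2,6]
#7 0x33→b6/s0 VC-HIT; vc=[2,12]
#8 0x36→b6/s0 L1-HIT; vc=[2,12]
#9 0x36→b6/s0 L1-HIT; vc=[2,12]
#10 0x60→b12/s0 VC-HIT; vc=[2,6]
#11 0x34→b6/s0 VC-HIT; vc=[2,12]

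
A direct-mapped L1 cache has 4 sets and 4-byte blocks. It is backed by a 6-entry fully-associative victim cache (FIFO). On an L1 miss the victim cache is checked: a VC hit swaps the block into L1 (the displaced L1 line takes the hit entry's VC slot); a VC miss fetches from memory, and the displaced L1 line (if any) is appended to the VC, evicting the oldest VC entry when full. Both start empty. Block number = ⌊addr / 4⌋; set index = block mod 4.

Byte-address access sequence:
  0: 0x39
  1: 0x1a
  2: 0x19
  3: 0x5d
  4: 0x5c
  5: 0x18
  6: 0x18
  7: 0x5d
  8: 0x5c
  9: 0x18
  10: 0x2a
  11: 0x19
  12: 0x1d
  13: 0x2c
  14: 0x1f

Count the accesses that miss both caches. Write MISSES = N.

  [0] addr=0x39 blk=14 s=2: MISS | VC []
  [1] addr=0x1a blk=6 s=2: MISS | VC [14]
  [2] addr=0x19 blk=6 s=2: L1-HIT | VC [14]
  [3] addr=0x5d blk=23 s=3: MISS | VC [14]
  [4] addr=0x5c blk=23 s=3: L1-HIT | VC [14]
  [5] addr=0x18 blk=6 s=2: L1-HIT | VC [14]
  [6] addr=0x18 blk=6 s=2: L1-HIT | VC [14]
  [7] addr=0x5d blk=23 s=3: L1-HIT | VC [14]
  [8] addr=0x5c blk=23 s=3: L1-HIT | VC [14]
  [9] addr=0x18 blk=6 s=2: L1-HIT | VC [14]
  [10] addr=0x2a blk=10 s=2: MISS | VC [14, 6]
  [11] addr=0x19 blk=6 s=2: VC-HIT | VC [14, 10]
  [12] addr=0x1d blk=7 s=3: MISS | VC [14, 10, 23]
  [13] addr=0x2c blk=11 s=3: MISS | VC [14, 10, 23, 7]
  [14] addr=0x1f blk=7 s=3: VC-HIT | VC [14, 10, 23, 11]

MISSES = 6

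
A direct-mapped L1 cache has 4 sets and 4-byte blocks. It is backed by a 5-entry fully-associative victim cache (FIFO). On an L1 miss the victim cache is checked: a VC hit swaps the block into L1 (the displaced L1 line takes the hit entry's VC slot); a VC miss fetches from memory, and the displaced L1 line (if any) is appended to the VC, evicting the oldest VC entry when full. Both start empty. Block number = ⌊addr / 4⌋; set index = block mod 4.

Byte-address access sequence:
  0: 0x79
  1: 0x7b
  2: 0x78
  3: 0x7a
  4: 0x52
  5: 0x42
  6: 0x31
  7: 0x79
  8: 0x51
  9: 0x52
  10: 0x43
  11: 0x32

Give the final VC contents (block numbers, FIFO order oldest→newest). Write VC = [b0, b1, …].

VC = [16, 20]

  [0] addr=0x79 blk=30 s=2: MISS | VC []
  [1] addr=0x7b blk=30 s=2: L1-HIT | VC []
  [2] addr=0x78 blk=30 s=2: L1-HIT | VC []
  [3] addr=0x7a blk=30 s=2: L1-HIT | VC []
  [4] addr=0x52 blk=20 s=0: MISS | VC []
  [5] addr=0x42 blk=16 s=0: MISS | VC [20]
  [6] addr=0x31 blk=12 s=0: MISS | VC [20, 16]
  [7] addr=0x79 blk=30 s=2: L1-HIT | VC [20, 16]
  [8] addr=0x51 blk=20 s=0: VC-HIT | VC [12, 16]
  [9] addr=0x52 blk=20 s=0: L1-HIT | VC [12, 16]
  [10] addr=0x43 blk=16 s=0: VC-HIT | VC [12, 20]
  [11] addr=0x32 blk=12 s=0: VC-HIT | VC [16, 20]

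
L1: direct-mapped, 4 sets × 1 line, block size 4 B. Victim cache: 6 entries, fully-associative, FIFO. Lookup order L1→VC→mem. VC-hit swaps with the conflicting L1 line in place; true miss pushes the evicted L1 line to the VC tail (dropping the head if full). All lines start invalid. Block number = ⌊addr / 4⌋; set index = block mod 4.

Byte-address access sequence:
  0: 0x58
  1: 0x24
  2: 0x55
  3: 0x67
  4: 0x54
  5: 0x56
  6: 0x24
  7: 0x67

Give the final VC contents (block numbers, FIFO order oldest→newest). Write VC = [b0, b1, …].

#0 0x58→b22/s2 MISS; vc=[]
#1 0x24→b9/s1 MISS; vc=[]
#2 0x55→b21/s1 MISS; vc=[9]
#3 0x67→b25/s1 MISS; vc=[9,21]
#4 0x54→b21/s1 VC-HIT; vc=[9,25]
#5 0x56→b21/s1 L1-HIT; vc=[9,25]
#6 0x24→b9/s1 VC-HIT; vc=[21,25]
#7 0x67→b25/s1 VC-HIT; vc=[21,9]

VC = [21, 9]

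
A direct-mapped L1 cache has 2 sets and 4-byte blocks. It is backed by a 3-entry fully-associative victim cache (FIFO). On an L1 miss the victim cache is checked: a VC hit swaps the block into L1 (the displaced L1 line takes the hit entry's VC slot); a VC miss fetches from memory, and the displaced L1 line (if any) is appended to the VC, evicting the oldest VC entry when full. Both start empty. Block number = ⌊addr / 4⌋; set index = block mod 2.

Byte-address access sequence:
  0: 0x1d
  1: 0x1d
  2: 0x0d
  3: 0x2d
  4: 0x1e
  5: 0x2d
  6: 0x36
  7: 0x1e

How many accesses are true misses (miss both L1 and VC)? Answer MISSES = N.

  [0] addr=0x1d blk=7 s=1: MISS | VC []
  [1] addr=0x1d blk=7 s=1: L1-HIT | VC []
  [2] addr=0xd blk=3 s=1: MISS | VC [7]
  [3] addr=0x2d blk=11 s=1: MISS | VC [7, 3]
  [4] addr=0x1e blk=7 s=1: VC-HIT | VC [11, 3]
  [5] addr=0x2d blk=11 s=1: VC-HIT | VC [7, 3]
  [6] addr=0x36 blk=13 s=1: MISS | VC [7, 3, 11]
  [7] addr=0x1e blk=7 s=1: VC-HIT | VC [13, 3, 11]

MISSES = 4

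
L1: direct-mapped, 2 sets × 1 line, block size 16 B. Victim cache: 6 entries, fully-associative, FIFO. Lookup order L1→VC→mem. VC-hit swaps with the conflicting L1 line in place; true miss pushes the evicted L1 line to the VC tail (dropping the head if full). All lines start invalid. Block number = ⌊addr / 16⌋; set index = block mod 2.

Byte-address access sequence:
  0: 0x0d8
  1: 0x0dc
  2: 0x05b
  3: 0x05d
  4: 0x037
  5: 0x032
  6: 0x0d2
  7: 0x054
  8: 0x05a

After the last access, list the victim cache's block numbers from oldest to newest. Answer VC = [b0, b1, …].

0: 0xd8 (blk 13, set 1) → MISS  vc=[]
1: 0xdc (blk 13, set 1) → L1-HIT  vc=[]
2: 0x5b (blk 5, set 1) → MISS  vc=[13]
3: 0x5d (blk 5, set 1) → L1-HIT  vc=[13]
4: 0x37 (blk 3, set 1) → MISS  vc=[13, 5]
5: 0x32 (blk 3, set 1) → L1-HIT  vc=[13, 5]
6: 0xd2 (blk 13, set 1) → VC-HIT  vc=[3, 5]
7: 0x54 (blk 5, set 1) → VC-HIT  vc=[3, 13]
8: 0x5a (blk 5, set 1) → L1-HIT  vc=[3, 13]

VC = [3, 13]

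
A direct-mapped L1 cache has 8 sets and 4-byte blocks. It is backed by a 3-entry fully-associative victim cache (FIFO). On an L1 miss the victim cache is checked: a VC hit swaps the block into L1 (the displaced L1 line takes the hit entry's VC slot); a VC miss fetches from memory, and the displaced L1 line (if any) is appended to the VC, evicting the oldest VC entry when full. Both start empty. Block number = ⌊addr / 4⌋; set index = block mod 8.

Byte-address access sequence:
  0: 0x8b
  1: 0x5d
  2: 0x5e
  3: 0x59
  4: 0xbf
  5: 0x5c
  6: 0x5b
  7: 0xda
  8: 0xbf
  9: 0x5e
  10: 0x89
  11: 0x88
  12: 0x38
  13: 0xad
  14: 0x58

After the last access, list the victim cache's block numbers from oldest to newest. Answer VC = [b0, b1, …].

#0 0x8b→b34/s2 MISS; vc=[]
#1 0x5d→b23/s7 MISS; vc=[]
#2 0x5e→b23/s7 L1-HIT; vc=[]
#3 0x59→b22/s6 MISS; vc=[]
#4 0xbf→b47/s7 MISS; vc=[23]
#5 0x5c→b23/s7 VC-HIT; vc=[47]
#6 0x5b→b22/s6 L1-HIT; vc=[47]
#7 0xda→b54/s6 MISS; vc=[47,22]
#8 0xbf→b47/s7 VC-HIT; vc=[23,22]
#9 0x5e→b23/s7 VC-HIT; vc=[47,22]
#10 0x89→b34/s2 L1-HIT; vc=[47,22]
#11 0x88→b34/s2 L1-HIT; vc=[47,22]
#12 0x38→b14/s6 MISS; vc=[47,22,54]
#13 0xad→b43/s3 MISS; vc=[47,22,54]
#14 0x58→b22/s6 VC-HIT; vc=[47,14,54]

VC = [47, 14, 54]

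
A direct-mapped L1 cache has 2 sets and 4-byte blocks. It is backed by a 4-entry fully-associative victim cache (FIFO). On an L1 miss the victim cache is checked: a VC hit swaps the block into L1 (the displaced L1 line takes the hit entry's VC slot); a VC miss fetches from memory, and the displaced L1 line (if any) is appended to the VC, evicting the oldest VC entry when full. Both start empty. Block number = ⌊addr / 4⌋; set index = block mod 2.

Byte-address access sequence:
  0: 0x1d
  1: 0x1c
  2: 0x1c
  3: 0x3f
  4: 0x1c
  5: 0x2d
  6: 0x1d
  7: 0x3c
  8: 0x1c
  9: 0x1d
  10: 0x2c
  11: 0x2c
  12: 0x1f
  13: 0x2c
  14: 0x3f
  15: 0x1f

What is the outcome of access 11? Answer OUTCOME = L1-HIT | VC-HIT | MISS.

  [0] addr=0x1d blk=7 s=1: MISS | VC []
  [1] addr=0x1c blk=7 s=1: L1-HIT | VC []
  [2] addr=0x1c blk=7 s=1: L1-HIT | VC []
  [3] addr=0x3f blk=15 s=1: MISS | VC [7]
  [4] addr=0x1c blk=7 s=1: VC-HIT | VC [15]
  [5] addr=0x2d blk=11 s=1: MISS | VC [15, 7]
  [6] addr=0x1d blk=7 s=1: VC-HIT | VC [15, 11]
  [7] addr=0x3c blk=15 s=1: VC-HIT | VC [7, 11]
  [8] addr=0x1c blk=7 s=1: VC-HIT | VC [15, 11]
  [9] addr=0x1d blk=7 s=1: L1-HIT | VC [15, 11]
  [10] addr=0x2c blk=11 s=1: VC-HIT | VC [15, 7]
  [11] addr=0x2c blk=11 s=1: L1-HIT | VC [15, 7]
  [12] addr=0x1f blk=7 s=1: VC-HIT | VC [15, 11]
  [13] addr=0x2c blk=11 s=1: VC-HIT | VC [15, 7]
  [14] addr=0x3f blk=15 s=1: VC-HIT | VC [11, 7]
  [15] addr=0x1f blk=7 s=1: VC-HIT | VC [11, 15]

OUTCOME = L1-HIT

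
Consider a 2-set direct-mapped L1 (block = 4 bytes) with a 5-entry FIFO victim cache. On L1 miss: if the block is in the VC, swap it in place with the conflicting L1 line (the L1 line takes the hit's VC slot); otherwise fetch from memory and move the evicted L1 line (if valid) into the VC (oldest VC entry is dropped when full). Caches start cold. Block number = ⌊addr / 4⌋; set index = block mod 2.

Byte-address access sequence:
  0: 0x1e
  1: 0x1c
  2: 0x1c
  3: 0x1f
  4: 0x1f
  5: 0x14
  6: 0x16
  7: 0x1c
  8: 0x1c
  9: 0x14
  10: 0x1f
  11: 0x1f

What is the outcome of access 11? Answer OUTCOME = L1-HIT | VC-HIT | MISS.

OUTCOME = L1-HIT

#0 0x1e→b7/s1 MISS; vc=[]
#1 0x1c→b7/s1 L1-HIT; vc=[]
#2 0x1c→b7/s1 L1-HIT; vc=[]
#3 0x1f→b7/s1 L1-HIT; vc=[]
#4 0x1f→b7/s1 L1-HIT; vc=[]
#5 0x14→b5/s1 MISS; vc=[7]
#6 0x16→b5/s1 L1-HIT; vc=[7]
#7 0x1c→b7/s1 VC-HIT; vc=[5]
#8 0x1c→b7/s1 L1-HIT; vc=[5]
#9 0x14→b5/s1 VC-HIT; vc=[7]
#10 0x1f→b7/s1 VC-HIT; vc=[5]
#11 0x1f→b7/s1 L1-HIT; vc=[5]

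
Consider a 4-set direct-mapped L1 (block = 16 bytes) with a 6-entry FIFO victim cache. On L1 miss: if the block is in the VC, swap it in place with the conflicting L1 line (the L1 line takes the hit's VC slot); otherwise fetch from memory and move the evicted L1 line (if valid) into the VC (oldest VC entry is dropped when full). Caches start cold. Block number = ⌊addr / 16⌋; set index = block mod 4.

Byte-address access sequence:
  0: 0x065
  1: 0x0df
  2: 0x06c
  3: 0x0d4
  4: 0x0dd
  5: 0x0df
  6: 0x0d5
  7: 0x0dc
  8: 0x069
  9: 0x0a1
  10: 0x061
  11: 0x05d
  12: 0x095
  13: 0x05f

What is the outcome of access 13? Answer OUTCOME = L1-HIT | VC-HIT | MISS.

OUTCOME = VC-HIT

#0 0x65→b6/s2 MISS; vc=[]
#1 0xdf→b13/s1 MISS; vc=[]
#2 0x6c→b6/s2 L1-HIT; vc=[]
#3 0xd4→b13/s1 L1-HIT; vc=[]
#4 0xdd→b13/s1 L1-HIT; vc=[]
#5 0xdf→b13/s1 L1-HIT; vc=[]
#6 0xd5→b13/s1 L1-HIT; vc=[]
#7 0xdc→b13/s1 L1-HIT; vc=[]
#8 0x69→b6/s2 L1-HIT; vc=[]
#9 0xa1→b10/s2 MISS; vc=[6]
#10 0x61→b6/s2 VC-HIT; vc=[10]
#11 0x5d→b5/s1 MISS; vc=[10,13]
#12 0x95→b9/s1 MISS; vc=[10,13,5]
#13 0x5f→b5/s1 VC-HIT; vc=[10,13,9]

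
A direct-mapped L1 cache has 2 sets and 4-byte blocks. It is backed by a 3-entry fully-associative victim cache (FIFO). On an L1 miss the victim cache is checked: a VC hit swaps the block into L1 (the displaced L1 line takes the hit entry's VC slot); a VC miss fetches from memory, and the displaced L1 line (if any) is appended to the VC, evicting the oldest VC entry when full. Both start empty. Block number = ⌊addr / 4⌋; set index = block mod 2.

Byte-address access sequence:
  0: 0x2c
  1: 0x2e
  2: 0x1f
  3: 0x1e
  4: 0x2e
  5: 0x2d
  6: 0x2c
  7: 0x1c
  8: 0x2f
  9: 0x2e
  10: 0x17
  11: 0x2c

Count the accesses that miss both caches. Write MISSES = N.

MISSES = 3

  [0] addr=0x2c blk=11 s=1: MISS | VC []
  [1] addr=0x2e blk=11 s=1: L1-HIT | VC []
  [2] addr=0x1f blk=7 s=1: MISS | VC [11]
  [3] addr=0x1e blk=7 s=1: L1-HIT | VC [11]
  [4] addr=0x2e blk=11 s=1: VC-HIT | VC [7]
  [5] addr=0x2d blk=11 s=1: L1-HIT | VC [7]
  [6] addr=0x2c blk=11 s=1: L1-HIT | VC [7]
  [7] addr=0x1c blk=7 s=1: VC-HIT | VC [11]
  [8] addr=0x2f blk=11 s=1: VC-HIT | VC [7]
  [9] addr=0x2e blk=11 s=1: L1-HIT | VC [7]
  [10] addr=0x17 blk=5 s=1: MISS | VC [7, 11]
  [11] addr=0x2c blk=11 s=1: VC-HIT | VC [7, 5]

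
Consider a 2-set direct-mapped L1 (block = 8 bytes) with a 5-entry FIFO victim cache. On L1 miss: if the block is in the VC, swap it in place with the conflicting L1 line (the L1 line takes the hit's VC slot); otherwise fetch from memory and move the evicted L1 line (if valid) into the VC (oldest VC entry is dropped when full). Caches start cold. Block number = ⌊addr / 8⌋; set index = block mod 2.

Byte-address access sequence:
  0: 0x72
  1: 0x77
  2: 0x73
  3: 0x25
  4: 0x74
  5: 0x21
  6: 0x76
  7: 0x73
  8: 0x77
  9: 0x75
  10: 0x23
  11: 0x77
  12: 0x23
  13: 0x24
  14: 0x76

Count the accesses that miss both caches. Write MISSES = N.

MISSES = 2

#0 0x72→b14/s0 MISS; vc=[]
#1 0x77→b14/s0 L1-HIT; vc=[]
#2 0x73→b14/s0 L1-HIT; vc=[]
#3 0x25→b4/s0 MISS; vc=[14]
#4 0x74→b14/s0 VC-HIT; vc=[4]
#5 0x21→b4/s0 VC-HIT; vc=[14]
#6 0x76→b14/s0 VC-HIT; vc=[4]
#7 0x73→b14/s0 L1-HIT; vc=[4]
#8 0x77→b14/s0 L1-HIT; vc=[4]
#9 0x75→b14/s0 L1-HIT; vc=[4]
#10 0x23→b4/s0 VC-HIT; vc=[14]
#11 0x77→b14/s0 VC-HIT; vc=[4]
#12 0x23→b4/s0 VC-HIT; vc=[14]
#13 0x24→b4/s0 L1-HIT; vc=[14]
#14 0x76→b14/s0 VC-HIT; vc=[4]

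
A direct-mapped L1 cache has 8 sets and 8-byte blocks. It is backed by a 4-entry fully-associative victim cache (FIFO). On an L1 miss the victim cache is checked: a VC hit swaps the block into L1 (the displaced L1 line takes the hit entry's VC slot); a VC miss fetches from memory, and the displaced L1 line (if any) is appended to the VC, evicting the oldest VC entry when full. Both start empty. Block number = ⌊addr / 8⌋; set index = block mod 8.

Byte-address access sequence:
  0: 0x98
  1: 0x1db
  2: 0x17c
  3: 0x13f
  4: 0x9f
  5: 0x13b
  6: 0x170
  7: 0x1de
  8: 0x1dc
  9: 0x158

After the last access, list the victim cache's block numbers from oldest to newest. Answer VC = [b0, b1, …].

0: 0x98 (blk 19, set 3) → MISS  vc=[]
1: 0x1db (blk 59, set 3) → MISS  vc=[19]
2: 0x17c (blk 47, set 7) → MISS  vc=[19]
3: 0x13f (blk 39, set 7) → MISS  vc=[19, 47]
4: 0x9f (blk 19, set 3) → VC-HIT  vc=[59, 47]
5: 0x13b (blk 39, set 7) → L1-HIT  vc=[59, 47]
6: 0x170 (blk 46, set 6) → MISS  vc=[59, 47]
7: 0x1de (blk 59, set 3) → VC-HIT  vc=[19, 47]
8: 0x1dc (blk 59, set 3) → L1-HIT  vc=[19, 47]
9: 0x158 (blk 43, set 3) → MISS  vc=[19, 47, 59]

VC = [19, 47, 59]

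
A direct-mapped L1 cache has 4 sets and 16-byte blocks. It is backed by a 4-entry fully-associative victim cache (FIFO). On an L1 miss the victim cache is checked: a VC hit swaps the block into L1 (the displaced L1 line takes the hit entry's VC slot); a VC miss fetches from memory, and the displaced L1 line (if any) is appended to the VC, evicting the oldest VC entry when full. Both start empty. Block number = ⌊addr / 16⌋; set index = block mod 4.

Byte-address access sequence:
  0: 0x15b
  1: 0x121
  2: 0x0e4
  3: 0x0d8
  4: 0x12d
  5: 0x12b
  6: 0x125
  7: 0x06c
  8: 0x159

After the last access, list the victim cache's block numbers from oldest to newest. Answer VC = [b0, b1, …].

  [0] addr=0x15b blk=21 s=1: MISS | VC []
  [1] addr=0x121 blk=18 s=2: MISS | VC []
  [2] addr=0xe4 blk=14 s=2: MISS | VC [18]
  [3] addr=0xd8 blk=13 s=1: MISS | VC [18, 21]
  [4] addr=0x12d blk=18 s=2: VC-HIT | VC [14, 21]
  [5] addr=0x12b blk=18 s=2: L1-HIT | VC [14, 21]
  [6] addr=0x125 blk=18 s=2: L1-HIT | VC [14, 21]
  [7] addr=0x6c blk=6 s=2: MISS | VC [14, 21, 18]
  [8] addr=0x159 blk=21 s=1: VC-HIT | VC [14, 13, 18]

VC = [14, 13, 18]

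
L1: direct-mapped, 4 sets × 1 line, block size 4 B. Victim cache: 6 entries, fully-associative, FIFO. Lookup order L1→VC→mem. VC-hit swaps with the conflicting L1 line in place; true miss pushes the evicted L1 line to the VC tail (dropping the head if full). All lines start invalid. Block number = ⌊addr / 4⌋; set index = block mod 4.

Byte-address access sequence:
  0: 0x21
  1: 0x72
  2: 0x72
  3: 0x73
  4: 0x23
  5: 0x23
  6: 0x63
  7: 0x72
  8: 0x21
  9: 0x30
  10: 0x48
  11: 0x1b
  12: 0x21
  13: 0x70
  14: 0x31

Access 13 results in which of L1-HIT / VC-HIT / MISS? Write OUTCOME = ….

#0 0x21→b8/s0 MISS; vc=[]
#1 0x72→b28/s0 MISS; vc=[8]
#2 0x72→b28/s0 L1-HIT; vc=[8]
#3 0x73→b28/s0 L1-HIT; vc=[8]
#4 0x23→b8/s0 VC-HIT; vc=[28]
#5 0x23→b8/s0 L1-HIT; vc=[28]
#6 0x63→b24/s0 MISS; vc=[28,8]
#7 0x72→b28/s0 VC-HIT; vc=[24,8]
#8 0x21→b8/s0 VC-HIT; vc=[24,28]
#9 0x30→b12/s0 MISS; vc=[24,28,8]
#10 0x48→b18/s2 MISS; vc=[24,28,8]
#11 0x1b→b6/s2 MISS; vc=[24,28,8,18]
#12 0x21→b8/s0 VC-HIT; vc=[24,28,12,18]
#13 0x70→b28/s0 VC-HIT; vc=[24,8,12,18]
#14 0x31→b12/s0 VC-HIT; vc=[24,8,28,18]

OUTCOME = VC-HIT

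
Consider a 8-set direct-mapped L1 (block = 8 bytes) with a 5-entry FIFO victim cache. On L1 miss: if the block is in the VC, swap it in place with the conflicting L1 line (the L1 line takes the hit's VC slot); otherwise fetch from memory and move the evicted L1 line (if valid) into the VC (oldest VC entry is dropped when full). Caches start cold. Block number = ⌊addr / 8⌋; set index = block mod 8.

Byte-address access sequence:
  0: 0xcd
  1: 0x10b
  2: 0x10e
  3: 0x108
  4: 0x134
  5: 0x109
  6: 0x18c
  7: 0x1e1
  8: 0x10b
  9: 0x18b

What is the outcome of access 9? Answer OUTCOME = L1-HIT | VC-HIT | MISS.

  [0] addr=0xcd blk=25 s=1: MISS | VC []
  [1] addr=0x10b blk=33 s=1: MISS | VC [25]
  [2] addr=0x10e blk=33 s=1: L1-HIT | VC [25]
  [3] addr=0x108 blk=33 s=1: L1-HIT | VC [25]
  [4] addr=0x134 blk=38 s=6: MISS | VC [25]
  [5] addr=0x109 blk=33 s=1: L1-HIT | VC [25]
  [6] addr=0x18c blk=49 s=1: MISS | VC [25, 33]
  [7] addr=0x1e1 blk=60 s=4: MISS | VC [25, 33]
  [8] addr=0x10b blk=33 s=1: VC-HIT | VC [25, 49]
  [9] addr=0x18b blk=49 s=1: VC-HIT | VC [25, 33]

OUTCOME = VC-HIT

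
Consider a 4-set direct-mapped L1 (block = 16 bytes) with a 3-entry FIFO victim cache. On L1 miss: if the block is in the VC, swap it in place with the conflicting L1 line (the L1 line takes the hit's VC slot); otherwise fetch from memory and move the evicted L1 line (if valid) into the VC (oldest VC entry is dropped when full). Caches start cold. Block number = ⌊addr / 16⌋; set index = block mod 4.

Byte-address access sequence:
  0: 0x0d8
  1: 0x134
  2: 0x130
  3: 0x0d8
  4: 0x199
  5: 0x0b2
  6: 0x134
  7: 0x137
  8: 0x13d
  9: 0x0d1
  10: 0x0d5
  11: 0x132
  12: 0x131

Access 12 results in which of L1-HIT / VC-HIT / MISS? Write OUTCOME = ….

OUTCOME = L1-HIT

0: 0xd8 (blk 13, set 1) → MISS  vc=[]
1: 0x134 (blk 19, set 3) → MISS  vc=[]
2: 0x130 (blk 19, set 3) → L1-HIT  vc=[]
3: 0xd8 (blk 13, set 1) → L1-HIT  vc=[]
4: 0x199 (blk 25, set 1) → MISS  vc=[13]
5: 0xb2 (blk 11, set 3) → MISS  vc=[13, 19]
6: 0x134 (blk 19, set 3) → VC-HIT  vc=[13, 11]
7: 0x137 (blk 19, set 3) → L1-HIT  vc=[13, 11]
8: 0x13d (blk 19, set 3) → L1-HIT  vc=[13, 11]
9: 0xd1 (blk 13, set 1) → VC-HIT  vc=[25, 11]
10: 0xd5 (blk 13, set 1) → L1-HIT  vc=[25, 11]
11: 0x132 (blk 19, set 3) → L1-HIT  vc=[25, 11]
12: 0x131 (blk 19, set 3) → L1-HIT  vc=[25, 11]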